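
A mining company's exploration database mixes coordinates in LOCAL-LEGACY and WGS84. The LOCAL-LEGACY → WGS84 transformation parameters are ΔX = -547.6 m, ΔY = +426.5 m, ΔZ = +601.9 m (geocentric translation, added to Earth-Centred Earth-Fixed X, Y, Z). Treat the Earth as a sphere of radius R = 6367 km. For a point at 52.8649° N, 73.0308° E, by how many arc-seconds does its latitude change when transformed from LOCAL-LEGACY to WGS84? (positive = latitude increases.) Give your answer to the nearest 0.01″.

sin φ = 0.797214, cos φ = 0.603696, sin λ = 0.956462, cos λ = 0.291858.
North component: ΔN = −sin φ cos λ·ΔX − sin φ sin λ·ΔY + cos φ·ΔZ = −(0.797214)(0.291858)(-547.6) − (0.797214)(0.956462)(426.5) + (0.603696)(601.9) = 165.57 m.
1° of latitude spans πR/180 = 111125 m, so Δφ = 165.57 / 111125 × 3600 = 5.364″.

Δφ = 5.36″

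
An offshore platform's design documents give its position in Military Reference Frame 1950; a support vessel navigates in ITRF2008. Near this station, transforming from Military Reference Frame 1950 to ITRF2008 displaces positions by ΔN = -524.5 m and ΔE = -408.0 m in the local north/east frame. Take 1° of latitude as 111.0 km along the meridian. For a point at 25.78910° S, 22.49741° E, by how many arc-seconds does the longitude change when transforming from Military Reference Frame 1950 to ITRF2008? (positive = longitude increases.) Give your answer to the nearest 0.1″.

At latitude -25.78910°, cos φ = 0.900402.
1° of longitude at this latitude = 111.0 × cos φ = 99.94 km, so Δλ = -408.0 / 99944.6 = -0.0040823° = -14.696″.

Δλ = -14.7″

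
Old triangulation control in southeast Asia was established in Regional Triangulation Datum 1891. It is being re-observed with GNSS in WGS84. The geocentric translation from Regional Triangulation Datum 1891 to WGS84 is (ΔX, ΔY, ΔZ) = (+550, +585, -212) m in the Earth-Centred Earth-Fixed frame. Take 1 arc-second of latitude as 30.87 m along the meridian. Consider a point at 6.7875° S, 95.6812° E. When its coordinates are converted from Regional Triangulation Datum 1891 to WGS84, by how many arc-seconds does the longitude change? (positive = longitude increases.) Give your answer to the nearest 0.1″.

sin φ = -0.118187, cos φ = 0.992991, sin λ = 0.995088, cos λ = -0.098993.
East component: ΔE = −sin λ·ΔX + cos λ·ΔY = −(0.995088)(550) + (-0.098993)(585) = -605.21 m.
1° of latitude spans 3600 × 30.87 = 111132 m; at latitude φ, 1° of longitude spans that × cos φ = 110353.1 m, so Δλ = -605.21 / 110353.1 × 3600 = -19.743″.

Δλ = -19.7″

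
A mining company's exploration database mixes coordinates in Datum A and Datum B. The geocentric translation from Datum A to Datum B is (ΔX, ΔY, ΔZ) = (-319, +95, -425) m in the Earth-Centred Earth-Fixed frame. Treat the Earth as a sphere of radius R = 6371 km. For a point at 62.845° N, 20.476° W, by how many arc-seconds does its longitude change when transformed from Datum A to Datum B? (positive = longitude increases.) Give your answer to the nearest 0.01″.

Δλ = -1.60″

sin φ = 0.889775, cos φ = 0.456399, sin λ = -0.349815, cos λ = 0.936819.
East component: ΔE = −sin λ·ΔX + cos λ·ΔY = −(-0.349815)(-319) + (0.936819)(95) = -22.59 m.
1° of latitude spans πR/180 = 111195 m; at latitude φ, 1° of longitude spans that × cos φ = 50749.3 m, so Δλ = -22.59 / 50749.3 × 3600 = -1.603″.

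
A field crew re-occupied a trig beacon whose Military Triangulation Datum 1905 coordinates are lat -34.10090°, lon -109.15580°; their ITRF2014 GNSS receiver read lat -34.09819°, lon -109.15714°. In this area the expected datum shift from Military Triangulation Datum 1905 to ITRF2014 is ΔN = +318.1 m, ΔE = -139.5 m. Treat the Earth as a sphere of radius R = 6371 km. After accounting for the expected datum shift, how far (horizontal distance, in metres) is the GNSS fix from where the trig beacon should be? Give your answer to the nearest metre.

23 m

Observed coordinate differences: Δφ = +0.00271°, Δλ = -0.00134°.
Converting to metres (1° lat = 111195 m, cos φ = 0.828052): observed ΔN = 301.3 m, observed ΔE = -123.4 m.
Subtracting the expected shift leaves a residual of 301.3 − (318.1) = -16.8 m north and -123.4 − (-139.5) = 16.1 m east.
Residual distance = √((-16.8)² + 16.1²) = 23.3 m.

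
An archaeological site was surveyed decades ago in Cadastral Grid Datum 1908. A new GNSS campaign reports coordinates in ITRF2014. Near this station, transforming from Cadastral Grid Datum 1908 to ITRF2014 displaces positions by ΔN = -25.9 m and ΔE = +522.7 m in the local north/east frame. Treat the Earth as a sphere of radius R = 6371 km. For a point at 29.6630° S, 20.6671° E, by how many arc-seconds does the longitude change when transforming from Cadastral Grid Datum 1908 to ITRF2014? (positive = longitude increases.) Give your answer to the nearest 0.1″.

Δλ = 19.5″

At latitude -29.6630°, cos φ = 0.868951.
One radian of longitude at latitude φ spans R cos φ, so Δλ = ΔE / (R cos φ) = 522.7 / (6371000 × 0.868951) = 9.4417e-05 rad = 19.475″.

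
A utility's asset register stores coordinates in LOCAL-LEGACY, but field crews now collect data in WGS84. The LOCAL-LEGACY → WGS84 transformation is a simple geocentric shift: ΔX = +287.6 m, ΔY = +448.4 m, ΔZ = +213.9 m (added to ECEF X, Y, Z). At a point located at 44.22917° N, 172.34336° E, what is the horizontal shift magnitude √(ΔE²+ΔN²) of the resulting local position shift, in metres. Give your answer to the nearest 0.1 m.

At φ = 44.22917°, λ = 172.34336°: sin φ = 0.697530, cos φ = 0.716556, sin λ = 0.133236, cos λ = -0.991084.
ΔE = −sin λ·ΔX + cos λ·ΔY = −(0.133236)·(287.6) + (-0.991084)·(448.4) = -482.72 m.
ΔN = −sin φ cos λ·ΔX − sin φ sin λ·ΔY + cos φ·ΔZ = −(0.697530)(-0.991084)(287.6) − (0.697530)(0.133236)(448.4) + (0.716556)(213.9) = 310.42 m.
Horizontal magnitude = √(ΔE² + ΔN²) = √((-482.72)² + 310.42²) = 573.92 m.

573.9 m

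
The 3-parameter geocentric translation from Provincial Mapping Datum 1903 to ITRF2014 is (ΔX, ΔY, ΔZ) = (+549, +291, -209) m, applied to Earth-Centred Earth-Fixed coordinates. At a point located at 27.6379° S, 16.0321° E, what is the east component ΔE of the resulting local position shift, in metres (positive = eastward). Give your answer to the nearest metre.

ΔE = 128 m

At φ = -27.6379°, λ = 16.0321°: sin φ = -0.463882, cos φ = 0.885897, sin λ = 0.276176, cos λ = 0.961107.
ΔE = −sin λ·ΔX + cos λ·ΔY = −(0.276176)·(549) + (0.961107)·(291) = 128.06 m.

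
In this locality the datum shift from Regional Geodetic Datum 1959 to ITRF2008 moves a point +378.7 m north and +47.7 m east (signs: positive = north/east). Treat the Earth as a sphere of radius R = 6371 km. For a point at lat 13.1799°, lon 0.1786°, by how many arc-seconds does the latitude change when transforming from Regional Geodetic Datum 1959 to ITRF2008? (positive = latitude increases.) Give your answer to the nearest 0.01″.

On a sphere of radius R, 1 rad of latitude = R, so Δφ = ΔN / R = 378.7 / 6371000 = 5.9441e-05 rad = 12.261″.

Δφ = 12.26″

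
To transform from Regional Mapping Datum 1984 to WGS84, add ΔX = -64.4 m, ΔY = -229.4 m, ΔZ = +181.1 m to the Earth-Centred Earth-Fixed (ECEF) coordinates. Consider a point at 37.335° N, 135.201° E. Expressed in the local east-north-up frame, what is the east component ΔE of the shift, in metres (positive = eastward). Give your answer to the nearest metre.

ΔE = 208 m

At φ = 37.335°, λ = 135.201°: sin φ = 0.606474, cos φ = 0.795103, sin λ = 0.704622, cos λ = -0.709583.
ΔE = −sin λ·ΔX + cos λ·ΔY = −(0.704622)·(-64.4) + (-0.709583)·(-229.4) = 208.16 m.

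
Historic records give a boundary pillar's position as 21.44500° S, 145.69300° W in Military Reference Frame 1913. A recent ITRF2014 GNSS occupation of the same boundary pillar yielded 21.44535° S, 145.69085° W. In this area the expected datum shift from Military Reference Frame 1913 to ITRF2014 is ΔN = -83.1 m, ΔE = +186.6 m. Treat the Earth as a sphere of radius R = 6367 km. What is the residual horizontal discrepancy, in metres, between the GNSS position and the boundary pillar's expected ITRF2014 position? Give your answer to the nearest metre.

Observed coordinate differences: Δφ = -0.00035°, Δλ = +0.00215°.
Converting to metres (1° lat = 111125 m, cos φ = 0.930769): observed ΔN = -38.9 m, observed ΔE = 222.4 m.
Subtracting the expected shift leaves a residual of -38.9 − (-83.1) = 44.2 m north and 222.4 − (186.6) = 35.8 m east.
Residual distance = √(44.2² + 35.8²) = 56.9 m.

57 m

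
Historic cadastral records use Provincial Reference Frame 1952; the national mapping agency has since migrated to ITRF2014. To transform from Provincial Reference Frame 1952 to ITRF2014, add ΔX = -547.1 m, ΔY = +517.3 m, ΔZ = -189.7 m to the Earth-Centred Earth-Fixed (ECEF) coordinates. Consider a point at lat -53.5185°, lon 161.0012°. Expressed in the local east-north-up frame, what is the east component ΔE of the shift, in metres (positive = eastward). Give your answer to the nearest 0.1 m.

At φ = -53.5185°, λ = 161.0012°: sin φ = -0.804049, cos φ = 0.594563, sin λ = 0.325548, cos λ = -0.945525.
ΔE = −sin λ·ΔX + cos λ·ΔY = −(0.325548)·(-547.1) + (-0.945525)·(517.3) = -311.01 m.

ΔE = -311.0 m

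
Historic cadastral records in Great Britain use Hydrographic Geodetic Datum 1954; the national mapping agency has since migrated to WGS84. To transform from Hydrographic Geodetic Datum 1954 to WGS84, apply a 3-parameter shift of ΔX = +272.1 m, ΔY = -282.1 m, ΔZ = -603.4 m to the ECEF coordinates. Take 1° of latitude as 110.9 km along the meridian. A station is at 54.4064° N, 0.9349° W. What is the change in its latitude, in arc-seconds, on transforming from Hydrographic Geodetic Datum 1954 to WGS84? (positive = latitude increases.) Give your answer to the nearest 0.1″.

sin φ = 0.813166, cos φ = 0.582032, sin λ = -0.016316, cos λ = 0.999867.
North component: ΔN = −sin φ cos λ·ΔX − sin φ sin λ·ΔY + cos φ·ΔZ = −(0.813166)(0.999867)(272.1) − (0.813166)(-0.016316)(-282.1) + (0.582032)(-603.4) = -576.17 m.
1° of latitude spans 110900 m, so Δφ = -576.17 / 110900 × 3600 = -18.704″.

Δφ = -18.7″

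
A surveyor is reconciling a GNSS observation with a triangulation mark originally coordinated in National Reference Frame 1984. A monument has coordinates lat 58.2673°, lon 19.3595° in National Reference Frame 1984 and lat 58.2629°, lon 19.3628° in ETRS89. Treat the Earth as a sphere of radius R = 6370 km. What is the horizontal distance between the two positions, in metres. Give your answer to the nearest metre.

Δφ = 58.2629° − 58.2673° = -0.0044°; Δλ = 19.3628° − 19.3595° = +0.0033°.
1° along a meridian = πR/180 = 111177 m.
ΔN = Δφ × 111177 = -489.2 m; ΔE = Δλ × 111177 × cos(58.2673°) = +0.0033 × 111177 × 0.525957 = 193.0 m.
Distance = √(ΔE² + ΔN²) = √(193.0² + (-489.2)²) = 525.9 m.

526 m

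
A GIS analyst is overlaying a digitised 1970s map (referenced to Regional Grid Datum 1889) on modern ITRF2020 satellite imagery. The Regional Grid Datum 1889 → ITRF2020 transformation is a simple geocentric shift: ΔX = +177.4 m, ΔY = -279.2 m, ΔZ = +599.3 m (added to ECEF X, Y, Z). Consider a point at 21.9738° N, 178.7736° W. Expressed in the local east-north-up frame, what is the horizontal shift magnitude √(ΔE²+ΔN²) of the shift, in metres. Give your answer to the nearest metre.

The local east axis at (φ, λ) is (−sin λ, cos λ, 0), so ΔE = −sin(-178.7736°)·177.4 + cos(-178.7736°)·(-279.2) = 282.93 m.
The local north axis is (−sin φ cos λ, −sin φ sin λ, cos φ), giving ΔN = 66.365 − 2.236 + 555.764 = 619.89 m.
Horizontal magnitude = √(ΔE² + ΔN²) = √(282.93² + 619.89²) = 681.41 m.

681 m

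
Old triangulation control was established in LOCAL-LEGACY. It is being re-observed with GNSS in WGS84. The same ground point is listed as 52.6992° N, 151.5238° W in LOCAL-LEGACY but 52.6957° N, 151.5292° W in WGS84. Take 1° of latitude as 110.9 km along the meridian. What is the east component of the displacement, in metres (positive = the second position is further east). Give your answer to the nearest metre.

ΔE = -363 m

Δφ = 52.6957° − 52.6992° = -0.0035°; Δλ = -151.5292° − -151.5238° = -0.0054°.
ΔN = Δφ × 110900 = -388.1 m; ΔE = Δλ × 110900 × cos(52.6992°) = -0.0054 × 110900 × 0.606000 = -362.9 m.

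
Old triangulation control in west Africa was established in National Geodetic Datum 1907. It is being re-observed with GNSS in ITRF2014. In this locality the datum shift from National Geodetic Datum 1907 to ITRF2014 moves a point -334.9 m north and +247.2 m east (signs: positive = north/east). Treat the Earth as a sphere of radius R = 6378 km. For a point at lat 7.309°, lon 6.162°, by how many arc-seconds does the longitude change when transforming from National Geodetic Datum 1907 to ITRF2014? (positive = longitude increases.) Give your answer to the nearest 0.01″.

At latitude 7.309°, cos φ = 0.991874.
One radian of longitude at latitude φ spans R cos φ, so Δλ = ΔE / (R cos φ) = 247.2 / (6378000 × 0.991874) = 3.9076e-05 rad = 8.060″.

Δλ = 8.06″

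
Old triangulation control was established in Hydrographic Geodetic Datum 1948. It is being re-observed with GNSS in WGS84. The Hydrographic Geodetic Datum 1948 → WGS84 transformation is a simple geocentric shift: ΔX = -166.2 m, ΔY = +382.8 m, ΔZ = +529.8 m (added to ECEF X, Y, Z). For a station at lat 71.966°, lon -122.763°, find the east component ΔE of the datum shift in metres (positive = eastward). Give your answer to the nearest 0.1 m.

The local east axis at (φ, λ) is (−sin λ, cos λ, 0), so ΔE = −sin(-122.763°)·(-166.2) + cos(-122.763°)·382.8 = -346.92 m.

ΔE = -346.9 m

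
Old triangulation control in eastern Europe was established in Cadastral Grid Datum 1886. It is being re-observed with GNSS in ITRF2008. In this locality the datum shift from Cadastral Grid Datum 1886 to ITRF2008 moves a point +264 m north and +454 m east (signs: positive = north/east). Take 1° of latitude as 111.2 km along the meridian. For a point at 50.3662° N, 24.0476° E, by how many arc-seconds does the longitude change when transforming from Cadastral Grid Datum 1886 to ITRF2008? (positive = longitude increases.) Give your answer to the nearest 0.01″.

At latitude 50.3662°, cos φ = 0.637878.
1° of longitude at this latitude = 111.2 × cos φ = 70.93 km, so Δλ = 454.0 / 70932.1 = 0.0064005° = 23.042″.

Δλ = 23.04″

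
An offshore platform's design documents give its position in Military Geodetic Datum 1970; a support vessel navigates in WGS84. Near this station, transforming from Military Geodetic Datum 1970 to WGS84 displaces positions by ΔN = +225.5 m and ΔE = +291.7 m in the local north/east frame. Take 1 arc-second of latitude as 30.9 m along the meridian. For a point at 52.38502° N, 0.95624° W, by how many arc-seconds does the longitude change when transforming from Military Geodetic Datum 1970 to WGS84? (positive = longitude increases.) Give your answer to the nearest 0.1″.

Δλ = 15.5″

At latitude 52.38502°, cos φ = 0.610352.
1″ of longitude at this latitude = 30.90 × cos φ = 18.8599 m, so Δλ = 291.7 / 18.8599 = 15.467″.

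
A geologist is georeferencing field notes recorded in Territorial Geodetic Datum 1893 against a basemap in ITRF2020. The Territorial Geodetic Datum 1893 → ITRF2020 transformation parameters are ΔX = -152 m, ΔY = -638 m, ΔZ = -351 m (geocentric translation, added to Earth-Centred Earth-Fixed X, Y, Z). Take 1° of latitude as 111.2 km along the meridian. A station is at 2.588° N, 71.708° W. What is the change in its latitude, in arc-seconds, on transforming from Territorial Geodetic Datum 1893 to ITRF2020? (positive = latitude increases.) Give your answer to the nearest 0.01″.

sin φ = 0.045154, cos φ = 0.998980, sin λ = -0.949469, cos λ = 0.313860.
North component: ΔN = −sin φ cos λ·ΔX − sin φ sin λ·ΔY + cos φ·ΔZ = −(0.045154)(0.313860)(-152) − (0.045154)(-0.949469)(-638) + (0.998980)(-351) = -375.84 m.
1° of latitude spans 111200 m, so Δφ = -375.84 / 111200 × 3600 = -12.167″.

Δφ = -12.17″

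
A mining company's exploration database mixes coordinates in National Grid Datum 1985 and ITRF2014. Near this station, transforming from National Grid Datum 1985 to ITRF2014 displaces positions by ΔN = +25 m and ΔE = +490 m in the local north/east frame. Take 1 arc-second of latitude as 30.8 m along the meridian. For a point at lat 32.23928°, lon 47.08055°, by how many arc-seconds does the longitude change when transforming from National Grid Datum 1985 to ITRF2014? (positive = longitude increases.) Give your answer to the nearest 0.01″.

Δλ = 18.81″

At latitude 32.23928°, cos φ = 0.845828.
1″ of longitude at this latitude = 30.80 × cos φ = 26.0515 m, so Δλ = 490.0 / 26.0515 = 18.809″.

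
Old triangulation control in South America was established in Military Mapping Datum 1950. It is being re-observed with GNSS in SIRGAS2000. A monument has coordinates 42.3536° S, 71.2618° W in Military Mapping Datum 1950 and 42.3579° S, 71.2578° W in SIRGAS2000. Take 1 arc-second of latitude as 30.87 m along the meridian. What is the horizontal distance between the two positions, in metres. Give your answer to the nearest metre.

580 m

Δφ = -42.3579° − -42.3536° = -0.0043°; Δλ = -71.2578° − -71.2618° = +0.0040°.
1° of latitude = 3600 × 30.87 = 111132 m.
ΔN = Δφ × 111132 = -477.9 m; ΔE = Δλ × 111132 × cos(-42.3536°) = +0.0040 × 111132 × 0.739001 = 328.5 m.
Distance = √(ΔE² + ΔN²) = √(328.5² + (-477.9)²) = 579.9 m.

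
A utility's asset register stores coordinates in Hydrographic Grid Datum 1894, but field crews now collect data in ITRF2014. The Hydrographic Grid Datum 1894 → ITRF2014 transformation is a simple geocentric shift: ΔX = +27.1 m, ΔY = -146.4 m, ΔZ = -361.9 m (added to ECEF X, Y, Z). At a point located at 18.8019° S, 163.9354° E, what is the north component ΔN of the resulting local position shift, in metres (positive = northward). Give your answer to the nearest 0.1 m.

The local north axis is (−sin φ cos λ, −sin φ sin λ, cos φ), giving ΔN = -8.393 − 13.057 − 342.588 = -364.04 m.

ΔN = -364.0 m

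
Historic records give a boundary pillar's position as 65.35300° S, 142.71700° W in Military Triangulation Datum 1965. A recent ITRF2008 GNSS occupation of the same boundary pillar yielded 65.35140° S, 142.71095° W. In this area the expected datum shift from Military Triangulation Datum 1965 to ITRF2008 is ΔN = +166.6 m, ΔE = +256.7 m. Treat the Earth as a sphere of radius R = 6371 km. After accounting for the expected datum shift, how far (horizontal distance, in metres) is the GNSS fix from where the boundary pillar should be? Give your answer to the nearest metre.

26 m

Observed coordinate differences: Δφ = +0.00160°, Δλ = +0.00605°.
Converting to metres (1° lat = 111195 m, cos φ = 0.417027): observed ΔN = 177.9 m, observed ΔE = 280.5 m.
Subtracting the expected shift leaves a residual of 177.9 − (166.6) = 11.3 m north and 280.5 − (256.7) = 23.8 m east.
Residual distance = √(11.3² + 23.8²) = 26.4 m.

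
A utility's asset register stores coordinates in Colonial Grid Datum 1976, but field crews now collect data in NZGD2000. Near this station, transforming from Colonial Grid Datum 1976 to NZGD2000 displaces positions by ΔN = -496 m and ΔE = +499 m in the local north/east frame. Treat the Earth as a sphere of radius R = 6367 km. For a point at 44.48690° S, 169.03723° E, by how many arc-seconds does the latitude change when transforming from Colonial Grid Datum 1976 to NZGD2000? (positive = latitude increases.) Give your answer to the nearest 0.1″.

Δφ = -16.1″

On a sphere of radius R, 1 rad of latitude = R, so Δφ = ΔN / R = -496.0 / 6367000 = -7.7902e-05 rad = -16.068″.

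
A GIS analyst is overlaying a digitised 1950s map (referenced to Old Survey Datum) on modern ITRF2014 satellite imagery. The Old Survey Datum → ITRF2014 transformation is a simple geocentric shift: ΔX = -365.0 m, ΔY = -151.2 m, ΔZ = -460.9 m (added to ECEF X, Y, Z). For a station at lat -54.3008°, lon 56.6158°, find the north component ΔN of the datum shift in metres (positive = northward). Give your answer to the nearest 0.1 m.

ΔN = -534.6 m

The local north axis is (−sin φ cos λ, −sin φ sin λ, cos φ), giving ΔN = -163.102 − 102.528 − 268.949 = -534.58 m.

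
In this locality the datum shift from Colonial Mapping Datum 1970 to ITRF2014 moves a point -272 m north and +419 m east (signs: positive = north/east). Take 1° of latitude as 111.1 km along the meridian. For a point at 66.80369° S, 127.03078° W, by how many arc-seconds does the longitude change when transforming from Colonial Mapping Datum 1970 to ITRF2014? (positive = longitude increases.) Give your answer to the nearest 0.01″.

Δλ = 34.47″

At latitude -66.80369°, cos φ = 0.393883.
1° of longitude at this latitude = 111.1 × cos φ = 43.76 km, so Δλ = 419.0 / 43760.4 = 0.0095749° = 34.470″.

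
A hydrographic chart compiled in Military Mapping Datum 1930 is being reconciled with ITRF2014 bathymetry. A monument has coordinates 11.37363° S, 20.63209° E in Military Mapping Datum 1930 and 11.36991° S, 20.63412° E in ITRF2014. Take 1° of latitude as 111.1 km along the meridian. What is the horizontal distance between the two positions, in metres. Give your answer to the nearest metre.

Δφ = -11.36991° − -11.37363° = +0.00372°; Δλ = 20.63412° − 20.63209° = +0.00203°.
ΔN = Δφ × 111100 = 413.3 m; ΔE = Δλ × 111100 × cos(-11.37363°) = +0.00203 × 111100 × 0.980362 = 221.1 m.
Distance = √(ΔE² + ΔN²) = √(221.1² + 413.3²) = 468.7 m.

469 m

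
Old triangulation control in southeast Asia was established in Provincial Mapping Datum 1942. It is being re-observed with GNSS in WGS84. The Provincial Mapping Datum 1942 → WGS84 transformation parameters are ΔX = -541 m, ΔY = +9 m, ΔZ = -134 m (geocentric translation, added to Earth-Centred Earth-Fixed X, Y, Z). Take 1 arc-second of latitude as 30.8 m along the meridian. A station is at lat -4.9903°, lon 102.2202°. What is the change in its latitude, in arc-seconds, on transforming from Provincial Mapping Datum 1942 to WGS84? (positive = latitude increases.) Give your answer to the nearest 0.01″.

sin φ = -0.086987, cos φ = 0.996209, sin λ = 0.977341, cos λ = -0.211669.
North component: ΔN = −sin φ cos λ·ΔX − sin φ sin λ·ΔY + cos φ·ΔZ = −(-0.086987)(-0.211669)(-541) − (-0.086987)(0.977341)(9) + (0.996209)(-134) = -122.77 m.
1° of latitude spans 3600 × 30.80 = 110880 m, so Δφ = -122.77 / 110880 × 3600 = -3.986″.

Δφ = -3.99″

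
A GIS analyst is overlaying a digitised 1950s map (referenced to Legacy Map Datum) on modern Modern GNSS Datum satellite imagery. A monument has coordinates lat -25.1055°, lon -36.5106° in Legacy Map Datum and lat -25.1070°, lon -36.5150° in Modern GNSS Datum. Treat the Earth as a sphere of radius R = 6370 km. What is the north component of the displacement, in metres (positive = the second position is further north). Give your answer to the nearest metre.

Δφ = -25.1070° − -25.1055° = -0.0015°; Δλ = -36.5150° − -36.5106° = -0.0044°.
1° along a meridian = πR/180 = 111177 m.
ΔN = Δφ × 111177 = -166.8 m; ΔE = Δλ × 111177 × cos(-25.1055°) = -0.0044 × 111177 × 0.905528 = -443.0 m.

ΔN = -167 m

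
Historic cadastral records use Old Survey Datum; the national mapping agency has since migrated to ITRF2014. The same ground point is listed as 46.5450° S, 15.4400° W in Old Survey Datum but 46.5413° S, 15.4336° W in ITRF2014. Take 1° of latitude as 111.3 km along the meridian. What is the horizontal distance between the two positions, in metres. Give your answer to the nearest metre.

640 m

Δφ = -46.5413° − -46.5450° = +0.0037°; Δλ = -15.4336° − -15.4400° = +0.0064°.
ΔN = Δφ × 111300 = 411.8 m; ΔE = Δλ × 111300 × cos(-46.5450°) = +0.0064 × 111300 × 0.687785 = 489.9 m.
Distance = √(ΔE² + ΔN²) = √(489.9² + 411.8²) = 640.0 m.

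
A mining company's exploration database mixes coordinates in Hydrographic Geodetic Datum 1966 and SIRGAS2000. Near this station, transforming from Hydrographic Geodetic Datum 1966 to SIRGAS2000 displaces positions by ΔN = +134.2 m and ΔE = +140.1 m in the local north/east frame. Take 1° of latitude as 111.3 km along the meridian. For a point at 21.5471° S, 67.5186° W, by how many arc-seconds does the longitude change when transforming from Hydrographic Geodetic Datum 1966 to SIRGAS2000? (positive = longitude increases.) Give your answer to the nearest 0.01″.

Δλ = 4.87″

At latitude -21.5471°, cos φ = 0.930116.
1° of longitude at this latitude = 111.3 × cos φ = 103.52 km, so Δλ = 140.1 / 103521.9 = 0.0013533° = 4.872″.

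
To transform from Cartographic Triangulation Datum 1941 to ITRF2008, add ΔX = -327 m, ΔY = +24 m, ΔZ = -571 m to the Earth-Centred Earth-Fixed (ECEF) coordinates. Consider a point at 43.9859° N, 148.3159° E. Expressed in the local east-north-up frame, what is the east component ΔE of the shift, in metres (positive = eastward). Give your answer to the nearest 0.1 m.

ΔE = 151.3 m

The local east axis at (φ, λ) is (−sin λ, cos λ, 0), so ΔE = −sin(148.3159°)·(-327) + cos(148.3159°)·24 = 151.33 m.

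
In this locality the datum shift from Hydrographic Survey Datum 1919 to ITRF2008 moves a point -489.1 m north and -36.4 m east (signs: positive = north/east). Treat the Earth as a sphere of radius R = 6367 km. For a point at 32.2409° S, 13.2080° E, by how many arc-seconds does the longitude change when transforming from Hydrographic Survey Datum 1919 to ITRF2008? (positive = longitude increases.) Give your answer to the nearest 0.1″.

At latitude -32.2409°, cos φ = 0.845813.
One radian of longitude at latitude φ spans R cos φ, so Δλ = ΔE / (R cos φ) = -36.4 / (6367000 × 0.845813) = -6.7592e-06 rad = -1.394″.

Δλ = -1.4″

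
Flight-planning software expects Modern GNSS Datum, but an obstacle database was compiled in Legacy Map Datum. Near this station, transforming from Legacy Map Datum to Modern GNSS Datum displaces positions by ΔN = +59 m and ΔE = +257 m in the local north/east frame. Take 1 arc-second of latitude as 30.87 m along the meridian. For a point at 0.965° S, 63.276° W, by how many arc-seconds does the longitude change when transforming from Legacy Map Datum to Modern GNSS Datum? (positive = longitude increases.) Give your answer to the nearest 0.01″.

At latitude -0.965°, cos φ = 0.999858.
1″ of longitude at this latitude = 30.87 × cos φ = 30.8656 m, so Δλ = 257.0 / 30.8656 = 8.326″.

Δλ = 8.33″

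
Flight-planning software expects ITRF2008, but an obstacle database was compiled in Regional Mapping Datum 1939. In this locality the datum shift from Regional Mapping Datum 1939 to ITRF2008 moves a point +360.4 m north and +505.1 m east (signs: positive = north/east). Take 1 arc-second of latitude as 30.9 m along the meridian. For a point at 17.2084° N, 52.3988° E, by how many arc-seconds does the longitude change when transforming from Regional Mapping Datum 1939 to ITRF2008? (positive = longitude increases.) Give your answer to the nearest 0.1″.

At latitude 17.2084°, cos φ = 0.955235.
1″ of longitude at this latitude = 30.90 × cos φ = 29.5168 m, so Δλ = 505.1 / 29.5168 = 17.112″.

Δλ = 17.1″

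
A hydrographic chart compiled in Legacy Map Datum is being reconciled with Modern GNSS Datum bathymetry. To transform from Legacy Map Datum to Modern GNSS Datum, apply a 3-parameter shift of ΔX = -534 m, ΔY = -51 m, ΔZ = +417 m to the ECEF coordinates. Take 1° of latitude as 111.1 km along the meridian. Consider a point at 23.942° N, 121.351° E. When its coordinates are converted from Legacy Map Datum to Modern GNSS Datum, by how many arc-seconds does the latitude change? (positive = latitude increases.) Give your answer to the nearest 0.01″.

sin φ = 0.405812, cos φ = 0.913957, sin λ = 0.853996, cos λ = -0.520279.
North component: ΔN = −sin φ cos λ·ΔX − sin φ sin λ·ΔY + cos φ·ΔZ = −(0.405812)(-0.520279)(-534) − (0.405812)(0.853996)(-51) + (0.913957)(417) = 286.05 m.
1° of latitude spans 111100 m, so Δφ = 286.05 / 111100 × 3600 = 9.269″.

Δφ = 9.27″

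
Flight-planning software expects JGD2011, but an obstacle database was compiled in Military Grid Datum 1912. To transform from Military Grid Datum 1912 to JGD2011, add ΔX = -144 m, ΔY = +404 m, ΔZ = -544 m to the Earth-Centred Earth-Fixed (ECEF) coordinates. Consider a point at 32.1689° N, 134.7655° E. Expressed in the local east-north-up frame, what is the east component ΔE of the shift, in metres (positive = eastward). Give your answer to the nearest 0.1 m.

ΔE = -182.3 m

The local east axis at (φ, λ) is (−sin λ, cos λ, 0), so ΔE = −sin(134.7655°)·(-144) + cos(134.7655°)·404 = -182.26 m.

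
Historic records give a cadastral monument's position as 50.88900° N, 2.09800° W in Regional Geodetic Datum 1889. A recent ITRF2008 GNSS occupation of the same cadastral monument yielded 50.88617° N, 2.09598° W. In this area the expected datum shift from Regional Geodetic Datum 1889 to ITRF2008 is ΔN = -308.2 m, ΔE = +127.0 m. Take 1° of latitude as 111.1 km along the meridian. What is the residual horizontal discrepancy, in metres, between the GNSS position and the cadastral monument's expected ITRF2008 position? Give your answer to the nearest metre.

Observed coordinate differences: Δφ = -0.00283°, Δλ = +0.00202°.
Converting to metres (1° lat = 111100 m, cos φ = 0.630825): observed ΔN = -314.4 m, observed ΔE = 141.6 m.
Subtracting the expected shift leaves a residual of -314.4 − (-308.2) = -6.2 m north and 141.6 − (127.0) = 14.6 m east.
Residual distance = √((-6.2)² + 14.6²) = 15.8 m.

16 m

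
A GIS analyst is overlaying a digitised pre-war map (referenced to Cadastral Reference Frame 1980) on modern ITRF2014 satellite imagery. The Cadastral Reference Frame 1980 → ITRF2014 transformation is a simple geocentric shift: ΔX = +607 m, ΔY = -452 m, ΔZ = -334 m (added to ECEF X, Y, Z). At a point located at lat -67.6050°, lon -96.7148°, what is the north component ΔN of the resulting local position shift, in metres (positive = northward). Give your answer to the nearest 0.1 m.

ΔN = 222.2 m

At φ = -67.6050°, λ = -96.7148°: sin φ = -0.924579, cos φ = 0.380990, sin λ = -0.993140, cos λ = -0.116927.
ΔN = −sin φ cos λ·ΔX − sin φ sin λ·ΔY + cos φ·ΔZ = −(-0.924579)(-0.116927)(607) − (-0.924579)(-0.993140)(-452) + (0.380990)(-334) = 222.17 m.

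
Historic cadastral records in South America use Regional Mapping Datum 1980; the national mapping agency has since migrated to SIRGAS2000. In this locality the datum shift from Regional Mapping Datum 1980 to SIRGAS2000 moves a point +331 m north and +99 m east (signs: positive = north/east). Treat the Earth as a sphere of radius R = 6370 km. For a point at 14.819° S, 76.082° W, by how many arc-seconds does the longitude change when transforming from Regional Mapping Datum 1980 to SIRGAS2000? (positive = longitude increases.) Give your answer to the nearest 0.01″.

At latitude -14.819°, cos φ = 0.966739.
One radian of longitude at latitude φ spans R cos φ, so Δλ = ΔE / (R cos φ) = 99.0 / (6370000 × 0.966739) = 1.6076e-05 rad = 3.316″.

Δλ = 3.32″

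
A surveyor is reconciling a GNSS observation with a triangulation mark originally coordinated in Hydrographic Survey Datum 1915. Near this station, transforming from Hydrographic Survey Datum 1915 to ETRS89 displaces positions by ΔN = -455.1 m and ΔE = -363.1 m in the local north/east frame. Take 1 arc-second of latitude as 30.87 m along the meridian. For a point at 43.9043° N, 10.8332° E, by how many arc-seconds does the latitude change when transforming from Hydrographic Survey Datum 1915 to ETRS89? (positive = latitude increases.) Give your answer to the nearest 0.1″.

1″ of latitude = 30.87 m, so Δφ = -455.1 / 30.87 = -14.742″.

Δφ = -14.7″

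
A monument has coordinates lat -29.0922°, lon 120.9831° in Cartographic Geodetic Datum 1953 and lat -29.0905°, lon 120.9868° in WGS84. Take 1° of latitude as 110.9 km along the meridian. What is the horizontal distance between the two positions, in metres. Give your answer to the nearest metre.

405 m

Δφ = -29.0905° − -29.0922° = +0.0017°; Δλ = 120.9868° − 120.9831° = +0.0037°.
ΔN = Δφ × 110900 = 188.5 m; ΔE = Δλ × 110900 × cos(-29.0922°) = +0.0037 × 110900 × 0.873838 = 358.6 m.
Distance = √(ΔE² + ΔN²) = √(358.6² + 188.5²) = 405.1 m.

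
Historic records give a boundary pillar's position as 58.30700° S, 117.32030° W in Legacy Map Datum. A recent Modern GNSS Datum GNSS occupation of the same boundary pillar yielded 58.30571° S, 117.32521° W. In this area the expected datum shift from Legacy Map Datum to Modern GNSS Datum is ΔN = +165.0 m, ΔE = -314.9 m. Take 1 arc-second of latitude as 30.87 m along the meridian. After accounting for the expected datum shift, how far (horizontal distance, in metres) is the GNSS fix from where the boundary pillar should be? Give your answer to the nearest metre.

Observed coordinate differences: Δφ = +0.00129°, Δλ = -0.00491°.
Converting to metres (1° lat = 111132 m, cos φ = 0.525368): observed ΔN = 143.4 m, observed ΔE = -286.7 m.
Subtracting the expected shift leaves a residual of 143.4 − (165.0) = -21.6 m north and -286.7 − (-314.9) = 28.2 m east.
Residual distance = √((-21.6)² + 28.2²) = 35.6 m.

36 m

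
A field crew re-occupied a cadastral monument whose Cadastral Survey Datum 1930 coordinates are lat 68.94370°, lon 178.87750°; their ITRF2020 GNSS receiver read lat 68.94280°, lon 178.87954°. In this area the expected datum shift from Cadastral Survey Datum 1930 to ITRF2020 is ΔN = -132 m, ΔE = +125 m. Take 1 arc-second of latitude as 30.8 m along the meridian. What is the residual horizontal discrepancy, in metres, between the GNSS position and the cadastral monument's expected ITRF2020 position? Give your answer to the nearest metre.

54 m

Observed coordinate differences: Δφ = -0.00090°, Δλ = +0.00204°.
Converting to metres (1° lat = 110880 m, cos φ = 0.359285): observed ΔN = -99.8 m, observed ΔE = 81.3 m.
Subtracting the expected shift leaves a residual of -99.8 − (-132) = 32.2 m north and 81.3 − (125) = -43.7 m east.
Residual distance = √(32.2² + (-43.7)²) = 54.3 m.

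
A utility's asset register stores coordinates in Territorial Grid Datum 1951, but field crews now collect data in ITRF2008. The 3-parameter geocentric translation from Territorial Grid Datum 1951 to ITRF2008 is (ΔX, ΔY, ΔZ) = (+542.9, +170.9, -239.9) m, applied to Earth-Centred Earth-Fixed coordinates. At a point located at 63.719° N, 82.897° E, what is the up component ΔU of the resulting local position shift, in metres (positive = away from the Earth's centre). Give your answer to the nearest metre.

ΔU = -110 m

The local up (radial) axis is (cos φ cos λ, cos φ sin λ, sin φ), giving ΔU = 29.724 + 75.089 − 215.102 = -110.29 m.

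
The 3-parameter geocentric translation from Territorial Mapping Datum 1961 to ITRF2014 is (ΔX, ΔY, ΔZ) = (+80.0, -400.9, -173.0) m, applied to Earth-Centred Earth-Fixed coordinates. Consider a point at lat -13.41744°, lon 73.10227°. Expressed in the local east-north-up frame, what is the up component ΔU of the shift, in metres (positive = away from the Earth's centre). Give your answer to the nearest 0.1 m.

The local up (radial) axis is (cos φ cos λ, cos φ sin λ, sin φ), giving ΔU = 22.618 − 373.121 + 40.144 = -310.36 m.

ΔU = -310.4 m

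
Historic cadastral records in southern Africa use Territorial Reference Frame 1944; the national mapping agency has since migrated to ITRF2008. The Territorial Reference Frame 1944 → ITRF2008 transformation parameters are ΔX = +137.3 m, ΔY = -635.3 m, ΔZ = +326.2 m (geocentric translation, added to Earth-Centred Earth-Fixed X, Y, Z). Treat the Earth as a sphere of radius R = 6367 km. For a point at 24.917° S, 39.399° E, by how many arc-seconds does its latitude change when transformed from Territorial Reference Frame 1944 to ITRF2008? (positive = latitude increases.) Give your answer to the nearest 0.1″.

Δφ = 5.5″

sin φ = -0.421305, cos φ = 0.906919, sin λ = 0.634717, cos λ = 0.772745.
North component: ΔN = −sin φ cos λ·ΔX − sin φ sin λ·ΔY + cos φ·ΔZ = −(-0.421305)(0.772745)(137.3) − (-0.421305)(0.634717)(-635.3) + (0.906919)(326.2) = 170.65 m.
1° of latitude spans πR/180 = 111125 m, so Δφ = 170.65 / 111125 × 3600 = 5.528″.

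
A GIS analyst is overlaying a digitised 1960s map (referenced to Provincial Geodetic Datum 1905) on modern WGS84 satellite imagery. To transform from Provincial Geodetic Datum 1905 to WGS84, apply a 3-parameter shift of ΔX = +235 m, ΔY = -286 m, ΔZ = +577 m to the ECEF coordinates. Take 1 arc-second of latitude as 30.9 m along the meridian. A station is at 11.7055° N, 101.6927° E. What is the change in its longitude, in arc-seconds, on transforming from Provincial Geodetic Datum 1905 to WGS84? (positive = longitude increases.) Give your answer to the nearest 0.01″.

sin φ = 0.202881, cos φ = 0.979203, sin λ = 0.979249, cos λ = -0.202663.
East component: ΔE = −sin λ·ΔX + cos λ·ΔY = −(0.979249)(235) + (-0.202663)(-286) = -172.16 m.
1° of latitude spans 3600 × 30.90 = 111240 m; at latitude φ, 1° of longitude spans that × cos φ = 108926.6 m, so Δλ = -172.16 / 108926.6 × 3600 = -5.690″.

Δλ = -5.69″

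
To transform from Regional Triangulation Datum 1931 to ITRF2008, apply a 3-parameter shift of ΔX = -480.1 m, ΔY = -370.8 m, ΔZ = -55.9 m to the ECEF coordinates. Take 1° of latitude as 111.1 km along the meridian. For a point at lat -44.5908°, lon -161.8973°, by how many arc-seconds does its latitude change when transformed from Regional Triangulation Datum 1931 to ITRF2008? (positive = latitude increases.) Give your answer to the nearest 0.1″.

Δφ = 11.7″

sin φ = -0.702039, cos φ = 0.712139, sin λ = -0.310721, cos λ = -0.950501.
North component: ΔN = −sin φ cos λ·ΔX − sin φ sin λ·ΔY + cos φ·ΔZ = −(-0.702039)(-0.950501)(-480.1) − (-0.702039)(-0.310721)(-370.8) + (0.712139)(-55.9) = 361.44 m.
1° of latitude spans 111100 m, so Δφ = 361.44 / 111100 × 3600 = 11.712″.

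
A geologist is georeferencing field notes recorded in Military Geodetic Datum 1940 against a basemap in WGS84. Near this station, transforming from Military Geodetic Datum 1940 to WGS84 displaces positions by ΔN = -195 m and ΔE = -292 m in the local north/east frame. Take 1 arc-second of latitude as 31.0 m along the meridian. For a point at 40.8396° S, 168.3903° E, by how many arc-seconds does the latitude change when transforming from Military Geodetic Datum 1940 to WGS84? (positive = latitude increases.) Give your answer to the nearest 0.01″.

Δφ = -6.29″

1″ of latitude = 31.00 m, so Δφ = -195.0 / 31.00 = -6.290″.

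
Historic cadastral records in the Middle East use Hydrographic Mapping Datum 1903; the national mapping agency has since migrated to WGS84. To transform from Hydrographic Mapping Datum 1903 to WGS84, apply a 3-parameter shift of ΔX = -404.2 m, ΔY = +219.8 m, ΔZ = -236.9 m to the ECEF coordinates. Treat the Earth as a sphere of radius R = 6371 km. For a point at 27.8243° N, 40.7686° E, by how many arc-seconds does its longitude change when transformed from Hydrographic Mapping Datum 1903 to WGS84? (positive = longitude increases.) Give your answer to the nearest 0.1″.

sin φ = 0.466762, cos φ = 0.884383, sin λ = 0.653006, cos λ = 0.757353.
East component: ΔE = −sin λ·ΔX + cos λ·ΔY = −(0.653006)(-404.2) + (0.757353)(219.8) = 430.41 m.
1° of latitude spans πR/180 = 111195 m; at latitude φ, 1° of longitude spans that × cos φ = 98338.9 m, so Δλ = 430.41 / 98338.9 × 3600 = 15.757″.

Δλ = 15.8″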